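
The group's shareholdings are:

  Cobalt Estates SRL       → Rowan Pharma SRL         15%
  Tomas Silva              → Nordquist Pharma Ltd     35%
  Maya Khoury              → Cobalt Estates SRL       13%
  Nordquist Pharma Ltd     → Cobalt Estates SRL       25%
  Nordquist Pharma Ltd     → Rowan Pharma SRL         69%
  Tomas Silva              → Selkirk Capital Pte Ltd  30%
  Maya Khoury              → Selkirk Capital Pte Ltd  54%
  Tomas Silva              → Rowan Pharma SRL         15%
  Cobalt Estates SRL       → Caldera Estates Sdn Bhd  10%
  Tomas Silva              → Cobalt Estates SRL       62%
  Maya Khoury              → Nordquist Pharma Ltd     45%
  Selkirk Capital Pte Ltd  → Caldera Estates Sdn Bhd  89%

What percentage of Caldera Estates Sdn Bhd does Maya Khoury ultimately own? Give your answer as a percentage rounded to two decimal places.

Maya reaches Caldera along 3 paths.
Via Cobalt: 13% × 10% = 1.3%.
Via Nordquist → Cobalt: 45% × 25% × 10% = 1.125%.
Via Selkirk: 54% × 89% = 48.06%.
Total: 1.3% + 1.125% + 48.06% = 50.485%.
Rounded: 50.49%.

50.49%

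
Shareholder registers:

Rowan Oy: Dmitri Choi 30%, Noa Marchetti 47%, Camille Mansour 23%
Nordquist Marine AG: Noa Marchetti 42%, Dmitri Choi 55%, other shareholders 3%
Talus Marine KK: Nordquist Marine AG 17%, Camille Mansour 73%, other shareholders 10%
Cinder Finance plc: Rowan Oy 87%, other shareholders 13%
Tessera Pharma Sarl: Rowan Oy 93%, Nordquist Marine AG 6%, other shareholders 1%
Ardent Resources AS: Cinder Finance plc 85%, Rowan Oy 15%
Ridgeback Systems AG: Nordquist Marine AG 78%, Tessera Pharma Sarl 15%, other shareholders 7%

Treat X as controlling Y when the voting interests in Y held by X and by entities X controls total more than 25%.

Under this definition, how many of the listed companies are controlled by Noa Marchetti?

Noa holds 47% of Rowan, so Noa controls Rowan.
Noa holds 42% of Nordquist, so Noa controls Nordquist.
Rowan holds 87% of Cinder, so Noa controls Cinder.
Rowan and Nordquist together hold 93% + 6% = 99% of Tessera, so Noa controls Tessera.
Cinder and Rowan together hold 85% + 15% = 100% of Ardent, so Noa controls Ardent.
Nordquist and Tessera together hold 78% + 15% = 93% of Ridgeback, so Noa controls Ridgeback.
No other company's threshold is met.
Noa controls 6 companies.

6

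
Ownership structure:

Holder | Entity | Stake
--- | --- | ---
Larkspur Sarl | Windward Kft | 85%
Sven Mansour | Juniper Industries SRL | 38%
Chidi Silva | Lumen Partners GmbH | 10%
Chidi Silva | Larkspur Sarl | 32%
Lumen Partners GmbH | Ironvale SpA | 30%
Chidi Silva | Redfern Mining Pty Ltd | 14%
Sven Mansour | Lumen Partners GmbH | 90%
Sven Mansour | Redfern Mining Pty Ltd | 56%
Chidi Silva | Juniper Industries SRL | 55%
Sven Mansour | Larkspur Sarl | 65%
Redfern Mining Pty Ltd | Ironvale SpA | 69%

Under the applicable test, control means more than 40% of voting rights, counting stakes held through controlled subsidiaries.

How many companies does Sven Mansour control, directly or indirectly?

Sven holds 90% of Lumen, so Sven controls Lumen.
Sven holds 65% of Larkspur, so Sven controls Larkspur.
Sven holds 56% of Redfern, so Sven controls Redfern.
Redfern and Lumen together hold 69% + 30% = 99% of Ironvale, so Sven controls Ironvale.
Larkspur holds 85% of Windward, so Sven controls Windward.
No other company's threshold is met.
Sven controls 5 companies.

5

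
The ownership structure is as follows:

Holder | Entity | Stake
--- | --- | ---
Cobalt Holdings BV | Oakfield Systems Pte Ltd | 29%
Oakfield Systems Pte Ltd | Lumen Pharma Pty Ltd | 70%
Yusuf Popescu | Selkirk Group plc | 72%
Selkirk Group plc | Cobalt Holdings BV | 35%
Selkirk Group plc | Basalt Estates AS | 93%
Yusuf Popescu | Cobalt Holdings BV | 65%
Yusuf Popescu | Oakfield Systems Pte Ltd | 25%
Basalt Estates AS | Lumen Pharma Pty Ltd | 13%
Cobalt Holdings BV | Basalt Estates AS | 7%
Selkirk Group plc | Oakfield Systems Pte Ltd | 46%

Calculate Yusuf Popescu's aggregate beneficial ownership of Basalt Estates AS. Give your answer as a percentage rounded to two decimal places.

73.27%

Yusuf reaches Basalt along 3 paths.
Via Cobalt: 65% × 7% = 4.55%.
Via Selkirk → Cobalt: 72% × 35% × 7% = 1.764%.
Via Selkirk: 72% × 93% = 66.96%.
Total: 4.55% + 1.764% + 66.96% = 73.274%.
Rounded: 73.27%.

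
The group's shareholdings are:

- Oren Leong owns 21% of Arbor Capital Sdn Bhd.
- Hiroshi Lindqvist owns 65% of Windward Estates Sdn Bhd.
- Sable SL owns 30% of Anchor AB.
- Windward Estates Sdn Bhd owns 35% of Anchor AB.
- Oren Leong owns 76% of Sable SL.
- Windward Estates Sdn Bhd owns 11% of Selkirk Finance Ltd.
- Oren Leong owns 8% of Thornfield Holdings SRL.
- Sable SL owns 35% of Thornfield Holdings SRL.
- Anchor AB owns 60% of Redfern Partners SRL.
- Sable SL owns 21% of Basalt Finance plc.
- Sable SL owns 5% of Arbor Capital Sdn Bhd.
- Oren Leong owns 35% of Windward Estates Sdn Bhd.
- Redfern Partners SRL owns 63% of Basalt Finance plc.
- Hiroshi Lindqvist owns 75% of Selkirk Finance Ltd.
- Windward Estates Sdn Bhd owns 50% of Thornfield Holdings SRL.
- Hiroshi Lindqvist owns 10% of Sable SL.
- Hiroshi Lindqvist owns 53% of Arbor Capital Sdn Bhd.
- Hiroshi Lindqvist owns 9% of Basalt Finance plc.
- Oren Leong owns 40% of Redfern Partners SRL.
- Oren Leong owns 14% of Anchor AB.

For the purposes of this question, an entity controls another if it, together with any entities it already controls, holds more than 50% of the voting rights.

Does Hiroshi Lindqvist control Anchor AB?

Hiroshi holds 65% of Windward, so Hiroshi controls Windward.
Hiroshi holds 53% of Arbor, so Hiroshi controls Arbor.
Windward and Hiroshi together hold 11% + 75% = 86% of Selkirk, so Hiroshi controls Selkirk.
In Anchor, Hiroshi's side holds only 35%, not > 50%.
So Hiroshi does not control Anchor.

No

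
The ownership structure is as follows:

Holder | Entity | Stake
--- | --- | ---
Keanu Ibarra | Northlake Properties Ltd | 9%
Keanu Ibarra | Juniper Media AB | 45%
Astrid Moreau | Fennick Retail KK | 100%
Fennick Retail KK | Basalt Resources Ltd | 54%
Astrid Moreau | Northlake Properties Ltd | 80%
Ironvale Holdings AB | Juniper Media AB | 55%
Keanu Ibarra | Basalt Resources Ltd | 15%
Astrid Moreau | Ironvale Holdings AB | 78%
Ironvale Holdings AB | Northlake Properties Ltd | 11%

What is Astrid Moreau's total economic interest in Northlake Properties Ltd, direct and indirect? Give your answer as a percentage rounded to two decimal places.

88.58%

Astrid reaches Northlake along 2 paths.
Via Ironvale: 78% × 11% = 8.58%.
Direct stake: 80% = 80%.
Total: 8.58% + 80% = 88.58%.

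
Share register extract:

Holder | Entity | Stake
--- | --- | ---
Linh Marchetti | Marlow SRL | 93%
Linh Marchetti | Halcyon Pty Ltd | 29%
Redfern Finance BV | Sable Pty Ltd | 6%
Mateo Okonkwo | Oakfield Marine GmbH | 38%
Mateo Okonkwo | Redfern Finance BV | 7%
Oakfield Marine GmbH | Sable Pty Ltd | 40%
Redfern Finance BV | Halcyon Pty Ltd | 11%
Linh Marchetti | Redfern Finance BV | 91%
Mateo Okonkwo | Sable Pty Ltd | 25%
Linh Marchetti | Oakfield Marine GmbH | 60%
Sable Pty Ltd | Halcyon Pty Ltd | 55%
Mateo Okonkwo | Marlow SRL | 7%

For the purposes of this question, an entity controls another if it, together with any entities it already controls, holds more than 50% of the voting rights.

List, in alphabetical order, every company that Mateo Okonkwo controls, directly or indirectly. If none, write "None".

Mateo's largest direct stake is 38% in Oakfield, which does not meet the threshold.

None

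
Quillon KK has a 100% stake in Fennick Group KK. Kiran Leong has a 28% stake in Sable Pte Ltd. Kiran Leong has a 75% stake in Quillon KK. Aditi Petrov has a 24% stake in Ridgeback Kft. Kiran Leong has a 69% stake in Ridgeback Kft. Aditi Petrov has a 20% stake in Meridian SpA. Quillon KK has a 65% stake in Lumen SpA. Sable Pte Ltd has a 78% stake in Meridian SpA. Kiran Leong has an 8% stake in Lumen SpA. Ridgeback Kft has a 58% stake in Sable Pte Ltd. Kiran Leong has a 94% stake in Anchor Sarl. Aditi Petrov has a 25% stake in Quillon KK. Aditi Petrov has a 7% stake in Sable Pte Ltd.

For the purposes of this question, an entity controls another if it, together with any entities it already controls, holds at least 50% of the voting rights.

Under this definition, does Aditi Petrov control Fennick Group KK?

Aditi's largest direct stake is 25% in Quillon, which does not meet the threshold, so Aditi controls no company.
Neither Aditi nor any entity Aditi controls holds any voting interest in Fennick.
So Aditi does not control Fennick.

No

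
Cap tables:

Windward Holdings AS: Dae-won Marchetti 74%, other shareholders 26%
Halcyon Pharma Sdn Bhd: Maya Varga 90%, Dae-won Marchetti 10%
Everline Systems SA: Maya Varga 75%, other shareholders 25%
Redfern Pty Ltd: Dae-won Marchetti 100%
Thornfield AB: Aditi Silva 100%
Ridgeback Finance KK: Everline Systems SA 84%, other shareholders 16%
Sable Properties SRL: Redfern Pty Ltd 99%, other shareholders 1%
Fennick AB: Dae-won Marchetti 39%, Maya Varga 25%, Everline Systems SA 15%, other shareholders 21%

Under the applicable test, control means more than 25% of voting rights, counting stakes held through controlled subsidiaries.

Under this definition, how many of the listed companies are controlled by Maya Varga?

4

Maya holds 90% of Halcyon, so Maya controls Halcyon.
Maya holds 75% of Everline, so Maya controls Everline.
Everline holds 84% of Ridgeback, so Maya controls Ridgeback.
Maya and Everline together hold 25% + 15% = 40% of Fennick, so Maya controls Fennick.
No other company's threshold is met.
Maya controls 4 companies.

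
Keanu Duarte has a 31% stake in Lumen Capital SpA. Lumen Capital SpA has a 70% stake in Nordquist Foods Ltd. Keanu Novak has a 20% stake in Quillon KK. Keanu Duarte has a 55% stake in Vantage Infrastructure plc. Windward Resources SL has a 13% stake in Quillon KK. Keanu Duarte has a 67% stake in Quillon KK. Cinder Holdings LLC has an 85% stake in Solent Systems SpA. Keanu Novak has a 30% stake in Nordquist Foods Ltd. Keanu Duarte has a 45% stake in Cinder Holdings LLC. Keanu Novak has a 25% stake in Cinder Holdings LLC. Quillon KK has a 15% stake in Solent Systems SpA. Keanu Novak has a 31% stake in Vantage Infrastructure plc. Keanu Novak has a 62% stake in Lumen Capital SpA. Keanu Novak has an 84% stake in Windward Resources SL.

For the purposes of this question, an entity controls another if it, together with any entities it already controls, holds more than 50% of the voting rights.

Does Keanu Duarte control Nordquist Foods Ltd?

Keanu Duarte holds 67% of Quillon, so Keanu Duarte controls Quillon.
Keanu Duarte holds 55% of Vantage, so Keanu Duarte controls Vantage.
Neither Keanu Duarte nor any entity Keanu Duarte controls holds any voting interest in Nordquist.
So Keanu Duarte does not control Nordquist.

No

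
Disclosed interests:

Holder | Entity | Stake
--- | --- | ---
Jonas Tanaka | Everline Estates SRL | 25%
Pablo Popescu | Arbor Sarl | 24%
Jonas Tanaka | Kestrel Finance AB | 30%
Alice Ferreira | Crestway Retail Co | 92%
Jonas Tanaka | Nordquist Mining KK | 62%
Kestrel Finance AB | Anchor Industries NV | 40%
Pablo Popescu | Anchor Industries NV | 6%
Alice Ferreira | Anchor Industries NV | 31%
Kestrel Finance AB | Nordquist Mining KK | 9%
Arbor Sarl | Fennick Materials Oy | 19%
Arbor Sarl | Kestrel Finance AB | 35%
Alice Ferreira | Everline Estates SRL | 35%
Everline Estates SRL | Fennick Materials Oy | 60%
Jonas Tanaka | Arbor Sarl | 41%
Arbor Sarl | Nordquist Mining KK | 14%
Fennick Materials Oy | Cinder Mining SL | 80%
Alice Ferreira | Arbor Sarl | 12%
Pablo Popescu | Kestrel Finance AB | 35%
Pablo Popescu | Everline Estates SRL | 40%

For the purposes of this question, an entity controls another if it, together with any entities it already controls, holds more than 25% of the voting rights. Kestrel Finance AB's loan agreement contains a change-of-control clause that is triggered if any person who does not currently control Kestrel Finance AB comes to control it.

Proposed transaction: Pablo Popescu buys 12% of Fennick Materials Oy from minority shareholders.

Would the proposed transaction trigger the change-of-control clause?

The purchase changes only Pablo's holdings, so Pablo is the only person who could newly come to control Kestrel.
Pablo holds 35% of Kestrel, so Pablo controls Kestrel.
So Pablo already controls Kestrel before the transaction.
After the purchase, Pablo holds 12% of Fennick directly.
Pablo controlled Kestrel already, so this is not a new person acquiring control; every other person's position is unchanged or reduced.
No new person acquires control, so the clause is not triggered.

No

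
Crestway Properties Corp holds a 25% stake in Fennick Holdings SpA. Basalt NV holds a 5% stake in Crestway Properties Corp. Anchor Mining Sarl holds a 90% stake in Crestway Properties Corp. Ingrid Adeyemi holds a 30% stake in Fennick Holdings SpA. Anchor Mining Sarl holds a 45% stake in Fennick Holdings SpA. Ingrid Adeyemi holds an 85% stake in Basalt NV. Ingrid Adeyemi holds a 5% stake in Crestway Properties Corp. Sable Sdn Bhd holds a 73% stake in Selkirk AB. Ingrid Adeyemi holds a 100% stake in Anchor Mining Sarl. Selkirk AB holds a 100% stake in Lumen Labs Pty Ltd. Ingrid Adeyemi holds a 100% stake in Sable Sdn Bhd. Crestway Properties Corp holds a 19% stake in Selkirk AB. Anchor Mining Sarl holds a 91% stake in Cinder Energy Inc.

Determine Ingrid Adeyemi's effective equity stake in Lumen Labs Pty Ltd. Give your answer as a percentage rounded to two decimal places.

91.86%

Ingrid reaches Lumen along 4 paths.
Via Anchor → Crestway → Selkirk: 100% × 90% × 19% × 100% = 17.1%.
Via Crestway → Selkirk: 5% × 19% × 100% = 0.95%.
Via Basalt → Crestway → Selkirk: 85% × 5% × 19% × 100% = 0.8075%.
Via Sable → Selkirk: 100% × 73% × 100% = 73%.
Total: 17.1% + 0.95% + 0.8075% + 73% = 91.8575%.
Rounded: 91.86%.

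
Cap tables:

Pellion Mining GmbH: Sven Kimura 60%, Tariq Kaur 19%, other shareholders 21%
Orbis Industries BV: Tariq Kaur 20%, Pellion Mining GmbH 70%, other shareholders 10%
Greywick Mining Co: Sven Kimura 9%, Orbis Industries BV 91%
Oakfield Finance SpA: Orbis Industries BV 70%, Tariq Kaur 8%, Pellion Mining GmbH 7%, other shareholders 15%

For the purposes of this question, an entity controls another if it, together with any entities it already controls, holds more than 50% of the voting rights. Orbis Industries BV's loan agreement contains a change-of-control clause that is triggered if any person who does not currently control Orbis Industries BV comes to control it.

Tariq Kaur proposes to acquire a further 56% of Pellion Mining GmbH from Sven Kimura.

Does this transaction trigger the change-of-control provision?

Yes

The purchase adds only to Tariq's holdings (Sven's stake shrinks), so Tariq is the only person who could newly come to control Orbis.
Tariq's largest direct stake is 20% in Orbis, which does not meet the threshold, so Tariq controls no company.
In Orbis, Tariq's side holds only 20%, not > 50%.
So before the transaction, Tariq does not control Orbis.
After the purchase, Tariq's direct stake in Pellion rises to 19% + 56% = 75%, and Sven's stake falls to 4%.
Tariq holds 75% of Pellion, so Tariq controls Pellion.
Tariq and Pellion together hold 20% + 70% = 90% of Orbis, so Tariq controls Orbis.
Tariq did not control Orbis before and does after, so the clause is triggered.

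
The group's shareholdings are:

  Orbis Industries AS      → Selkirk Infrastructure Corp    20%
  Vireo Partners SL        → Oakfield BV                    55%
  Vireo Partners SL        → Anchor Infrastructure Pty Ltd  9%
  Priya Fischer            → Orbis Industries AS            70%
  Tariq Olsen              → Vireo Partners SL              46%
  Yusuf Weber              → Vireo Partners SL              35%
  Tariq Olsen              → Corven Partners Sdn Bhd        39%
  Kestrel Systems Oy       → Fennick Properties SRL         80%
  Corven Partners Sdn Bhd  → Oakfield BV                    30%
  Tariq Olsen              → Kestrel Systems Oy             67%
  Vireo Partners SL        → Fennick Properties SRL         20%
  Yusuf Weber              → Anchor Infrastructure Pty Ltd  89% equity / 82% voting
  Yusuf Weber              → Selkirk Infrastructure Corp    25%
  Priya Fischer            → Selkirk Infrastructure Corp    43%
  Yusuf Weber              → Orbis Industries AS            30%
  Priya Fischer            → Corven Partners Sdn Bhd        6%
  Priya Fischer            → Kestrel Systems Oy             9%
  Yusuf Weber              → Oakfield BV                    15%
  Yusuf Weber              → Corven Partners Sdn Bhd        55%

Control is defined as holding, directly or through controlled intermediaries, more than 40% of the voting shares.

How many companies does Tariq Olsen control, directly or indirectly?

Tariq holds 46% of Vireo, so Tariq controls Vireo.
Vireo holds 55% of Oakfield, so Tariq controls Oakfield.
Tariq holds 67% of Kestrel, so Tariq controls Kestrel.
Kestrel and Vireo together hold 80% + 20% = 100% of Fennick, so Tariq controls Fennick.
No other company's threshold is met.
Tariq controls 4 companies.

4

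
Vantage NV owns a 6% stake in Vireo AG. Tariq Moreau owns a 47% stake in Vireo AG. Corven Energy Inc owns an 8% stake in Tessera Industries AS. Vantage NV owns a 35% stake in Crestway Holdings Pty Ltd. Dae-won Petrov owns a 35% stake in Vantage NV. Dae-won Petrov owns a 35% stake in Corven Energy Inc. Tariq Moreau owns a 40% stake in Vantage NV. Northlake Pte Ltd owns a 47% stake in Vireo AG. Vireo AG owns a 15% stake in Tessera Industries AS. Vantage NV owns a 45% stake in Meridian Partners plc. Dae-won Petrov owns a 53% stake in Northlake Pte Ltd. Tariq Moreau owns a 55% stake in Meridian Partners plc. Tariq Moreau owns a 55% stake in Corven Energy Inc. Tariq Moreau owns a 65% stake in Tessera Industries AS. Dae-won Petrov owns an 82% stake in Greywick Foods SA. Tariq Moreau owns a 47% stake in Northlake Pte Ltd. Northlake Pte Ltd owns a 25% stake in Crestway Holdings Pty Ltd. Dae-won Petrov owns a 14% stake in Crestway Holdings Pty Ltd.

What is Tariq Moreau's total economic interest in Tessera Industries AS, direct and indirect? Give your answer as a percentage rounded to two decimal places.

80.12%

Tariq reaches Tessera along 5 paths.
Direct stake: 65% = 65%.
Via Vireo: 47% × 15% = 7.05%.
Via Vantage → Vireo: 40% × 6% × 15% = 0.36%.
Via Northlake → Vireo: 47% × 47% × 15% = 3.3135%.
Via Corven: 55% × 8% = 4.4%.
Total: 65% + 7.05% + 0.36% + 3.3135% + 4.4% = 80.1235%.
Rounded: 80.12%.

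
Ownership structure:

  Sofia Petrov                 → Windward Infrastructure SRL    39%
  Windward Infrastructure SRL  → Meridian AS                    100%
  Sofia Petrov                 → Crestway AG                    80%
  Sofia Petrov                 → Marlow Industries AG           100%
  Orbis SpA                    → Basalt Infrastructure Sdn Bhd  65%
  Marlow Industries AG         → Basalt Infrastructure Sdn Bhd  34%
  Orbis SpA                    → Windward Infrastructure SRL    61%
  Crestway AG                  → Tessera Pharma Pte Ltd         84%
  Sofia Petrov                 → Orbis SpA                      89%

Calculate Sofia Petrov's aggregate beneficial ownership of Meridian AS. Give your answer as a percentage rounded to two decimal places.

93.29%

Sofia reaches Meridian along 2 paths.
Via Windward: 39% × 100% = 39%.
Via Orbis → Windward: 89% × 61% × 100% = 54.29%.
Total: 39% + 54.29% = 93.29%.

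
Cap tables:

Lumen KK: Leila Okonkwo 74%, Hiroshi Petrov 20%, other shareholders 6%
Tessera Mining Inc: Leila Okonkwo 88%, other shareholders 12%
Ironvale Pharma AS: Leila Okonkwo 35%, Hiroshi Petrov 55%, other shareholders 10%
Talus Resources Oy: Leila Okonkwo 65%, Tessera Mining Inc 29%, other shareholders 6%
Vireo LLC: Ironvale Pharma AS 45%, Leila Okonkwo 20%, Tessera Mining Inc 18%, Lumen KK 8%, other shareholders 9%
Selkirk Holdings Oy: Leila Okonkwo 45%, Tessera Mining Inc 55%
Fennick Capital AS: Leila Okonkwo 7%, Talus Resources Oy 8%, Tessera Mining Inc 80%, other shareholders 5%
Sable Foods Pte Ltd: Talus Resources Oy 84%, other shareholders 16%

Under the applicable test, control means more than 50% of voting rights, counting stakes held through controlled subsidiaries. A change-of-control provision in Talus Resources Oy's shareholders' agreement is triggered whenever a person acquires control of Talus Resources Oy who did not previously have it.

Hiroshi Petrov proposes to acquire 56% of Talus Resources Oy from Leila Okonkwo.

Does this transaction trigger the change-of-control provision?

The purchase adds only to Hiroshi's holdings (Leila's stake shrinks), so Hiroshi is the only person who could newly come to control Talus.
Hiroshi holds 55% of Ironvale, so Hiroshi controls Ironvale.
Neither Hiroshi nor any entity Hiroshi controls holds any voting interest in Talus.
So before the transaction, Hiroshi does not control Talus.
After the purchase, Hiroshi holds 56% of Talus directly, and Leila's stake falls to 9%.
Hiroshi holds 56% of Talus, so Hiroshi controls Talus.
Hiroshi did not control Talus before and does after, so the clause is triggered.

Yes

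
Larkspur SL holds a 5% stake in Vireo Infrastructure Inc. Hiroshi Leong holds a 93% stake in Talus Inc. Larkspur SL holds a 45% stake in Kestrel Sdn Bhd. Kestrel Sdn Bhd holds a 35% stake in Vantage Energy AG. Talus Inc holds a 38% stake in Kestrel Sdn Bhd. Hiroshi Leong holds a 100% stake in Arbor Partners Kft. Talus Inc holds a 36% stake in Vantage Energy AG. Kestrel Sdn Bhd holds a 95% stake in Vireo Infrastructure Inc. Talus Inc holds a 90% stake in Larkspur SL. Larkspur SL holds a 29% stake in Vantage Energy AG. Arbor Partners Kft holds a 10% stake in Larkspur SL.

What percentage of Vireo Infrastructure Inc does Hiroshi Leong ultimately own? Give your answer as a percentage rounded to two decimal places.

Hiroshi reaches Vireo along 5 paths.
Via Arbor → Larkspur → Kestrel: 100% × 10% × 45% × 95% = 4.275%.
Via Talus → Larkspur → Kestrel: 93% × 90% × 45% × 95% = 35.78175%.
Via Talus → Kestrel: 93% × 38% × 95% = 33.573%.
Via Arbor → Larkspur: 100% × 10% × 5% = 0.5%.
Via Talus → Larkspur: 93% × 90% × 5% = 4.185%.
Total: 4.275% + 35.78175% + 33.573% + 0.5% + 4.185% = 78.31475%.
Rounded: 78.31%.

78.31%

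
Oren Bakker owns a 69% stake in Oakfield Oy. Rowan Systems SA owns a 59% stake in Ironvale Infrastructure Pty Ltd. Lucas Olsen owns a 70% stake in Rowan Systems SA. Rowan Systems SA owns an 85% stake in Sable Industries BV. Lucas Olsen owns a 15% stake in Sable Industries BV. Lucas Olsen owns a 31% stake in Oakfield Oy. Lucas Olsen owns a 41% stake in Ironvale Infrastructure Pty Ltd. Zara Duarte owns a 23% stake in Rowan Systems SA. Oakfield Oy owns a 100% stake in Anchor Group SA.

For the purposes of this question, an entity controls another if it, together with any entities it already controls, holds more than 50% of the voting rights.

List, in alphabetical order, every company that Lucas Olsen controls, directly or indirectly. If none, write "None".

Lucas holds 70% of Rowan, so Lucas controls Rowan.
Rowan and Lucas together hold 59% + 41% = 100% of Ironvale, so Lucas controls Ironvale.
Rowan and Lucas together hold 85% + 15% = 100% of Sable, so Lucas controls Sable.
No other company's threshold is met.

Ironvale Infrastructure Pty Ltd, Rowan Systems SA, Sable Industries BV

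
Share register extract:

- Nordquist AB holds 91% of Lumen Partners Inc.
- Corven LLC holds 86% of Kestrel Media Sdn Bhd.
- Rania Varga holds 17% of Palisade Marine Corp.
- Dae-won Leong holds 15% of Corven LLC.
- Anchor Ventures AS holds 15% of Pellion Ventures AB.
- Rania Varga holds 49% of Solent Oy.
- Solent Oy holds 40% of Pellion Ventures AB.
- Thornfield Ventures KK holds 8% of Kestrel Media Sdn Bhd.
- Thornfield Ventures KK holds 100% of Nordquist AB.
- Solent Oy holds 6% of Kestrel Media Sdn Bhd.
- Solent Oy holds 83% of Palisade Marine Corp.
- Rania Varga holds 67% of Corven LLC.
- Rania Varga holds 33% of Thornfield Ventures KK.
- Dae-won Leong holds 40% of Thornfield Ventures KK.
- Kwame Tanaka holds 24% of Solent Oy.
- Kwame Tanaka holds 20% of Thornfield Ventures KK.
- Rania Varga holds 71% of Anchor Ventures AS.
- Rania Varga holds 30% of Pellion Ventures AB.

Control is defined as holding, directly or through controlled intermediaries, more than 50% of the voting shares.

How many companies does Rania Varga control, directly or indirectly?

3

Rania holds 67% of Corven, so Rania controls Corven.
Corven holds 86% of Kestrel, so Rania controls Kestrel.
Rania holds 71% of Anchor, so Rania controls Anchor.
No other company's threshold is met.
Rania controls 3 companies.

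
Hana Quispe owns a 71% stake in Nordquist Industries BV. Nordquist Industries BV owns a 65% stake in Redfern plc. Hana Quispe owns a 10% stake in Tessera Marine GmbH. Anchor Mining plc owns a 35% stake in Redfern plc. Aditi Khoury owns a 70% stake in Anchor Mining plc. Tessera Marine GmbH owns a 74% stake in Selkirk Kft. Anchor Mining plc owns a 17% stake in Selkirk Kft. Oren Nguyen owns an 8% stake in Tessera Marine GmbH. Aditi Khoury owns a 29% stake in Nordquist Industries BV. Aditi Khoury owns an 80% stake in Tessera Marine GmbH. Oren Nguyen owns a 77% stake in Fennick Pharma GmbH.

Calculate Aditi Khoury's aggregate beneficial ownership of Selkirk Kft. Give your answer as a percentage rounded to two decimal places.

71.10%

Aditi reaches Selkirk along 2 paths.
Via Tessera: 80% × 74% = 59.2%.
Via Anchor: 70% × 17% = 11.9%.
Total: 59.2% + 11.9% = 71.1%.
Rounded: 71.10%.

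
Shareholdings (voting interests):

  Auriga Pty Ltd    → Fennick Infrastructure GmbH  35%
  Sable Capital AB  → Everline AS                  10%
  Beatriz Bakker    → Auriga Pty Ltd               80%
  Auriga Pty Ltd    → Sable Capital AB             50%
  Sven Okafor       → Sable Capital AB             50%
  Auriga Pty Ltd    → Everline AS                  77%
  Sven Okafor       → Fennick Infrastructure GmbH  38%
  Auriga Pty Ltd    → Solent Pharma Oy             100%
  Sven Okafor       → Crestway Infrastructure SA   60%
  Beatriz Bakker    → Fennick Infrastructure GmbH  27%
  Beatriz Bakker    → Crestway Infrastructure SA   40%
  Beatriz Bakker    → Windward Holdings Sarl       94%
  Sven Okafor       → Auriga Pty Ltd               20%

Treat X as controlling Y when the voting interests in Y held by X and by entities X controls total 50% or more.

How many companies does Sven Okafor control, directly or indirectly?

Sven holds 60% of Crestway, so Sven controls Crestway.
Sven holds 50% of Sable, so Sven controls Sable.
No other company's threshold is met.
Sven controls 2 companies.

2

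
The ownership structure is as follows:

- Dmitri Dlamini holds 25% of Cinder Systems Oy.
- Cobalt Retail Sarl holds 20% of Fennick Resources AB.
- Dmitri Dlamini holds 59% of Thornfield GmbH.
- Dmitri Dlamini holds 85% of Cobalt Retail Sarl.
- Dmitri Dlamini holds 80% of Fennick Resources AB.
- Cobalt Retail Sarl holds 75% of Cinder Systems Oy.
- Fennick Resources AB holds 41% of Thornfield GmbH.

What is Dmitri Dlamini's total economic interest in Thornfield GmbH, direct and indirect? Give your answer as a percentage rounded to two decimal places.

98.77%

Dmitri reaches Thornfield along 3 paths.
Via Fennick: 80% × 41% = 32.8%.
Via Cobalt → Fennick: 85% × 20% × 41% = 6.97%.
Direct stake: 59% = 59%.
Total: 32.8% + 6.97% + 59% = 98.77%.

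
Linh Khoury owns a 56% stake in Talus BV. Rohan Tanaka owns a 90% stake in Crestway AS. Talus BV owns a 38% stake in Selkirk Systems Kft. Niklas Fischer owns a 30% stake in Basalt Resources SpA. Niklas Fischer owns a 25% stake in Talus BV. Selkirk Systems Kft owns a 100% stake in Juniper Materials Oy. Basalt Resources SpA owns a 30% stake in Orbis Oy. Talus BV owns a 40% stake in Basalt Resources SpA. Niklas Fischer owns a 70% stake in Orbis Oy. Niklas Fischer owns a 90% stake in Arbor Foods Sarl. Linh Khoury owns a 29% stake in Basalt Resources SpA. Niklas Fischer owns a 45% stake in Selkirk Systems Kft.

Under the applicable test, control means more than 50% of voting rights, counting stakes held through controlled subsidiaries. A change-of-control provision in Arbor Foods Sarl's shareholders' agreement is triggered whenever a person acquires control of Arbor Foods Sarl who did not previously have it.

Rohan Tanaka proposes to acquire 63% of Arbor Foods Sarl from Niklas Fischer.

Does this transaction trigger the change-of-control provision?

The purchase adds only to Rohan's holdings (Niklas's stake shrinks), so Rohan is the only person who could newly come to control Arbor.
Rohan holds 90% of Crestway, so Rohan controls Crestway.
Neither Rohan nor any entity Rohan controls holds any voting interest in Arbor.
So before the transaction, Rohan does not control Arbor.
After the purchase, Rohan holds 63% of Arbor directly, and Niklas's stake falls to 27%.
Rohan holds 63% of Arbor, so Rohan controls Arbor.
Rohan did not control Arbor before and does after, so the clause is triggered.

Yes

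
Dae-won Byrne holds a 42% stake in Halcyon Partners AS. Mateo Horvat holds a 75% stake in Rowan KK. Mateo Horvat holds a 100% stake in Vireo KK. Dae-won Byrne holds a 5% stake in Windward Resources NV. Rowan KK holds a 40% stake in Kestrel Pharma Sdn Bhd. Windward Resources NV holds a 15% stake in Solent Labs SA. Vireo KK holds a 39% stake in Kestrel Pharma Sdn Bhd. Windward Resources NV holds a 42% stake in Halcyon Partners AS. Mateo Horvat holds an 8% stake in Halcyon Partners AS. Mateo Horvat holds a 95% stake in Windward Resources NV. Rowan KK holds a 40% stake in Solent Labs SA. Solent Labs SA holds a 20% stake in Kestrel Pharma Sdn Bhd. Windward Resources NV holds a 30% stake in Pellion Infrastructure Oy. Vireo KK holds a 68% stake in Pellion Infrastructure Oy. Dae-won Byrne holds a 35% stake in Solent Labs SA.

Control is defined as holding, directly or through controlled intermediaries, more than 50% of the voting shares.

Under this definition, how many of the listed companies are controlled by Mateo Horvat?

6

Mateo holds 100% of Vireo, so Mateo controls Vireo.
Mateo holds 95% of Windward, so Mateo controls Windward.
Mateo holds 75% of Rowan, so Mateo controls Rowan.
Rowan and Windward together hold 40% + 15% = 55% of Solent, so Mateo controls Solent.
Vireo and Rowan and Solent together hold 39% + 40% + 20% = 99% of Kestrel, so Mateo controls Kestrel.
Windward and Vireo together hold 30% + 68% = 98% of Pellion, so Mateo controls Pellion.
No other company's threshold is met.
Mateo controls 6 companies.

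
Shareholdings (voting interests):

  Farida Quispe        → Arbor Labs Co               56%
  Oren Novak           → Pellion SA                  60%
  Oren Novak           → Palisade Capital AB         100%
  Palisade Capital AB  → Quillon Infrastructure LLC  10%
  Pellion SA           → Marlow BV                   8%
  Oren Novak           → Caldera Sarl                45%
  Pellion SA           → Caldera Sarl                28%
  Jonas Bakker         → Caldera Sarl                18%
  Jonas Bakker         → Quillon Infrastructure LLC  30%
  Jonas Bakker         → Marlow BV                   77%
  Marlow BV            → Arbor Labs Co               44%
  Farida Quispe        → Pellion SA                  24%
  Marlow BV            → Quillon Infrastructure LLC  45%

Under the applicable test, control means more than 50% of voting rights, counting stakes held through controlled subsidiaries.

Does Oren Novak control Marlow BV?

Oren holds 60% of Pellion, so Oren controls Pellion.
Pellion and Oren together hold 28% + 45% = 73% of Caldera, so Oren controls Caldera.
Oren holds 100% of Palisade, so Oren controls Palisade.
In Marlow, Oren's side holds only 8%, not > 50%.
So Oren does not control Marlow.

No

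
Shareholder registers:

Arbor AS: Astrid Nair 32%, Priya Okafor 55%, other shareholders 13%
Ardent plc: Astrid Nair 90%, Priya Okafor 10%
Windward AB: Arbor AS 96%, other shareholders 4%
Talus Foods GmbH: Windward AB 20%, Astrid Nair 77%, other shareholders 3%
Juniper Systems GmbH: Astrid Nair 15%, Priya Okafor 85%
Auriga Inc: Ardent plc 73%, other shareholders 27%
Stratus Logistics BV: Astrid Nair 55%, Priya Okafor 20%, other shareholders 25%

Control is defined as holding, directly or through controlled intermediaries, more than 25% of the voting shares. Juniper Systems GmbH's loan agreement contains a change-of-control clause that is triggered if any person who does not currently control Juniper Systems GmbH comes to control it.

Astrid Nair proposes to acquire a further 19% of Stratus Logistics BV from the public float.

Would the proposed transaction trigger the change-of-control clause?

The purchase changes only Astrid's holdings, so Astrid is the only person who could newly come to control Juniper.
Astrid holds 32% of Arbor, so Astrid controls Arbor.
Astrid holds 90% of Ardent, so Astrid controls Ardent.
Arbor holds 96% of Windward, so Astrid controls Windward.
Windward and Astrid together hold 20% + 77% = 97% of Talus, so Astrid controls Talus.
Ardent holds 73% of Auriga, so Astrid controls Auriga.
Astrid holds 55% of Stratus, so Astrid controls Stratus.
In Juniper, Astrid's side holds only 15%, not > 25%.
So before the transaction, Astrid does not control Juniper.
After the purchase, Astrid's direct stake in Stratus rises to 55% + 19% = 74%.
Astrid holds 74% of Stratus, so Astrid controls Stratus.
After the transaction, Astrid's side holds 15% of Juniper, not > 25%, so Astrid still does not control Juniper.
No new person acquires control, so the clause is not triggered.

No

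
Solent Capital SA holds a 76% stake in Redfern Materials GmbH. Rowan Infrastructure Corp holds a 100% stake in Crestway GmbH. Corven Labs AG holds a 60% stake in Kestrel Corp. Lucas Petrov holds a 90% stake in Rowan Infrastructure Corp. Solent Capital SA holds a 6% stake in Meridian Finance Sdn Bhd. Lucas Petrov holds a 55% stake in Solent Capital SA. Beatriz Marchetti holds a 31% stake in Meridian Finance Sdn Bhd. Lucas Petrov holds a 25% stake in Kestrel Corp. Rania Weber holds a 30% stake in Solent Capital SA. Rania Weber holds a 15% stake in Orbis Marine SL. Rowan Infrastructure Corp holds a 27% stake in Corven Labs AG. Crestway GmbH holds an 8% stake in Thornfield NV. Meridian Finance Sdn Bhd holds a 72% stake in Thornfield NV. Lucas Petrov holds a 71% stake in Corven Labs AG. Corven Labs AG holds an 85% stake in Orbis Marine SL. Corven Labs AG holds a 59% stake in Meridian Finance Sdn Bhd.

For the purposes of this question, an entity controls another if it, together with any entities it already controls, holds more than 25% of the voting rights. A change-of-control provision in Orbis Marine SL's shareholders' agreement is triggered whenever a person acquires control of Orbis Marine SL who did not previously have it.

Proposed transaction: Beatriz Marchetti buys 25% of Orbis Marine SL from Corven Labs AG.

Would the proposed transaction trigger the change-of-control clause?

The purchase adds only to Beatriz's holdings (Corven's stake shrinks), so Beatriz is the only person who could newly come to control Orbis.
Beatriz holds 31% of Meridian, so Beatriz controls Meridian.
Meridian holds 72% of Thornfield, so Beatriz controls Thornfield.
Neither Beatriz nor any entity Beatriz controls holds any voting interest in Orbis.
So before the transaction, Beatriz does not control Orbis.
After the purchase, Beatriz holds 25% of Orbis directly, and Corven's stake falls to 60%.
After the transaction, Beatriz's side holds 25% of Orbis, not > 25%, so Beatriz still does not control Orbis.
No new person acquires control, so the clause is not triggered.

No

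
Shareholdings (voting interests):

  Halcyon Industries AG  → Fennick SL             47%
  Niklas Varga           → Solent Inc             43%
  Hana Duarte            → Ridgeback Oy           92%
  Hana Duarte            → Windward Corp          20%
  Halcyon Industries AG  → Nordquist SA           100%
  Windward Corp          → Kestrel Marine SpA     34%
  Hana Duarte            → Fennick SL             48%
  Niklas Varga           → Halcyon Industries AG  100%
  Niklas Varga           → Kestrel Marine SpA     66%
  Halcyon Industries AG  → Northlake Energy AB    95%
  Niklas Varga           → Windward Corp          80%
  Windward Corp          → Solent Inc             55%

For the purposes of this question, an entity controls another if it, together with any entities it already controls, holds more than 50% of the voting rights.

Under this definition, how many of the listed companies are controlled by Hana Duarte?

Hana holds 92% of Ridgeback, so Hana controls Ridgeback.
No other company's threshold is met.
Hana controls 1 company.

1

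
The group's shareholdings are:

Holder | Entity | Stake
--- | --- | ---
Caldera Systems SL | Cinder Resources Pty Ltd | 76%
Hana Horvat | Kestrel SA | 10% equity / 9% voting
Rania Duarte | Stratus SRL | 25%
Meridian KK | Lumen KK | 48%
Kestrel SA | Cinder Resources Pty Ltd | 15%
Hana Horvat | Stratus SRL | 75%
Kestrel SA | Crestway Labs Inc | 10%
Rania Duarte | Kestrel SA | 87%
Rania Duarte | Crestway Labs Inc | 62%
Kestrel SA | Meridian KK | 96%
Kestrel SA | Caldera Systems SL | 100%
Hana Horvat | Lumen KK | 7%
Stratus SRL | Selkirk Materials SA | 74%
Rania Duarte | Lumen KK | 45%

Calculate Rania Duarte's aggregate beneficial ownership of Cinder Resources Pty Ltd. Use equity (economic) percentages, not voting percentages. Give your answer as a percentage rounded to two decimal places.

79.17%

Rania reaches Cinder along 2 paths.
Via Kestrel: 87% × 15% = 13.05%.
Via Kestrel → Caldera: 87% × 100% × 76% = 66.12%.
Total: 13.05% + 66.12% = 79.17%.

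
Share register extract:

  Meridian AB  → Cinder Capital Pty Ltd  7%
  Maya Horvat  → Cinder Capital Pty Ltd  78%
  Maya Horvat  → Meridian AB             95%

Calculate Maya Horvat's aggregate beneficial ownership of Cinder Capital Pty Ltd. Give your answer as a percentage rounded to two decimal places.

Maya reaches Cinder along 2 paths.
Direct stake: 78% = 78%.
Via Meridian: 95% × 7% = 6.65%.
Total: 78% + 6.65% = 84.65%.

84.65%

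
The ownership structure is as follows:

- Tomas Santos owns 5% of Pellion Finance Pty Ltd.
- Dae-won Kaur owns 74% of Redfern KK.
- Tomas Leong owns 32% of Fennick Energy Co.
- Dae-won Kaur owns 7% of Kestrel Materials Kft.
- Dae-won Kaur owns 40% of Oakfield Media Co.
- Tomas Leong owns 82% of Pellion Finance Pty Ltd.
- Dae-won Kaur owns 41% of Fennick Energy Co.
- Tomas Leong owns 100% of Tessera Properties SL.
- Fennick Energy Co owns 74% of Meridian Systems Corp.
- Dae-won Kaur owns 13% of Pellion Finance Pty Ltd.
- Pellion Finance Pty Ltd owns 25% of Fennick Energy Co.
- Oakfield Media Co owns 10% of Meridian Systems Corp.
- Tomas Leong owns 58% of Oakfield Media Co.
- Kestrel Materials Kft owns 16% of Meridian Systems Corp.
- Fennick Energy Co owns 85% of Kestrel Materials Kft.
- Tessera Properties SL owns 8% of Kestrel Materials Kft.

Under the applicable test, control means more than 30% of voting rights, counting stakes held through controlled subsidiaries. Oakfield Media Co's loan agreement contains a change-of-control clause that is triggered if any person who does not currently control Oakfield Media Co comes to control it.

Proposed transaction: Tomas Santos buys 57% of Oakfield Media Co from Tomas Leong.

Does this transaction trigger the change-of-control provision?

The purchase adds only to Tomas Santos's holdings (Tomas Leong's stake shrinks), so Tomas Santos is the only person who could newly come to control Oakfield.
Tomas Santos's largest direct stake is 5% in Pellion, which does not meet the threshold, so Tomas Santos controls no company.
Neither Tomas Santos nor any entity Tomas Santos controls holds any voting interest in Oakfield.
So before the transaction, Tomas Santos does not control Oakfield.
After the purchase, Tomas Santos holds 57% of Oakfield directly, and Tomas Leong's stake falls to 1%.
Tomas Santos holds 57% of Oakfield, so Tomas Santos controls Oakfield.
Tomas Santos did not control Oakfield before and does after, so the clause is triggered.

Yes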